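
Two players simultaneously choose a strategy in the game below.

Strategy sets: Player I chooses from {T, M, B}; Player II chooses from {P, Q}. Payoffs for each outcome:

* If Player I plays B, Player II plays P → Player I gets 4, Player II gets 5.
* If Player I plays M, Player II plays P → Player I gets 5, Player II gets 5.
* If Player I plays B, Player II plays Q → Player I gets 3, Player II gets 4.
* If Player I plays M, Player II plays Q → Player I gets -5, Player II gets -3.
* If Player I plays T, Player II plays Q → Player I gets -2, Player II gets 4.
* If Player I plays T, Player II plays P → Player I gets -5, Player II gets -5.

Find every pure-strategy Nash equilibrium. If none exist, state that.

Player I against P: payoffs -5, 5, 4 → best response M.
Player I against Q: payoffs -2, -5, 3 → best response B.
Player II against T: payoffs -5, 4 → best response Q.
Player II against M: payoffs 5, -3 → best response P.
Player II against B: payoffs 5, 4 → best response P.
Mutual best responses: (M, P).

Pure NE: (M, P)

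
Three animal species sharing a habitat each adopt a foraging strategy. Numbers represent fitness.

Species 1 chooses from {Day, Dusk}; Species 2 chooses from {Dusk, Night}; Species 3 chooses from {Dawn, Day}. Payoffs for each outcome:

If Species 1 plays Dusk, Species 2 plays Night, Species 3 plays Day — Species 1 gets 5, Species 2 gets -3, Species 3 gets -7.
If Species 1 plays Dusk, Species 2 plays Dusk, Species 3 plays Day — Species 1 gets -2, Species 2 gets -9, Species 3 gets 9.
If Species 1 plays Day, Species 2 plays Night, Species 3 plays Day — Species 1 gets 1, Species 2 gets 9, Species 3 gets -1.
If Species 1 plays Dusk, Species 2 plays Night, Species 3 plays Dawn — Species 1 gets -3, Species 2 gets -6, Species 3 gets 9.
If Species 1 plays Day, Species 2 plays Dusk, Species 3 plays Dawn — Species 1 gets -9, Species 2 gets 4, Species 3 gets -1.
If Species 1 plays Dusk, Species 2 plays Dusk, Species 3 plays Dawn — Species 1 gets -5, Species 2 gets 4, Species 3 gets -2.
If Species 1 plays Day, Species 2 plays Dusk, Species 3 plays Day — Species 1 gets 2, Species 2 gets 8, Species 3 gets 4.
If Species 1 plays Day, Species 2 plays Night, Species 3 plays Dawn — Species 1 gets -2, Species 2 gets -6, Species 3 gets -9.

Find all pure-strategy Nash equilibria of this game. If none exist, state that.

This game has no pure Nash equilibrium.

Check each profile: it is a Nash equilibrium iff no player can strictly gain by switching unilaterally.
(Day, Dusk, Dawn): Species 1 can switch to Dusk (-9 → -5). Not NE.
(Day, Dusk, Day): Species 2 can switch to Night (8 → 9). Not NE.
(Day, Night, Dawn): Species 2 can switch to Dusk (-6 → 4). Not NE.
(Day, Night, Day): Species 1 can switch to Dusk (1 → 5). Not NE.
(Dusk, Dusk, Dawn): Species 3 can switch to Day (-2 → 9). Not NE.
(Dusk, Dusk, Day): Species 1 can switch to Day (-2 → 2). Not NE.
(Dusk, Night, Dawn): Species 1 can switch to Day (-3 → -2). Not NE.
(Dusk, Night, Day): Species 3 can switch to Dawn (-7 → 9). Not NE.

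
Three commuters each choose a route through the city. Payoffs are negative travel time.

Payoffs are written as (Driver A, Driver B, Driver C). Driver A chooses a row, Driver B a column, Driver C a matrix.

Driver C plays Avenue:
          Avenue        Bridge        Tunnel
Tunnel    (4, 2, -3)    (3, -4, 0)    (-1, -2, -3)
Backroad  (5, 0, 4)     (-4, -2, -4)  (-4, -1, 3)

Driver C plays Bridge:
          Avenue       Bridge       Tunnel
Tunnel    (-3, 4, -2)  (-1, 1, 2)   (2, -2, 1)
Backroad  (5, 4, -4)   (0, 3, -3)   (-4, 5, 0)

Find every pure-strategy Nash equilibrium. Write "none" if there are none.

The unique pure-strategy Nash equilibrium is (Backroad, Avenue, Avenue).

For each player, find the best response to each opponent profile; mutual best responses are the pure NE.
Driver A against (Avenue, Avenue): payoffs 4, 5 → best response Backroad.
Driver A against (Avenue, Bridge): payoffs -3, 5 → best response Backroad.
Driver A against (Bridge, Avenue): payoffs 3, -4 → best response Tunnel.
Driver A against (Bridge, Bridge): payoffs -1, 0 → best response Backroad.
Driver A against (Tunnel, Avenue): payoffs -1, -4 → best response Tunnel.
Driver A against (Tunnel, Bridge): payoffs 2, -4 → best response Tunnel.
Driver B against (Tunnel, Avenue): payoffs 2, -4, -2 → best response Avenue.
Driver B against (Tunnel, Bridge): payoffs 4, 1, -2 → best response Avenue.
Driver B against (Backroad, Avenue): payoffs 0, -2, -1 → best response Avenue.
Driver B against (Backroad, Bridge): payoffs 4, 3, 5 → best response Tunnel.
Driver C against (Tunnel, Avenue): payoffs -3, -2 → best response Bridge.
Driver C against (Tunnel, Bridge): payoffs 0, 2 → best response Bridge.
Driver C against (Tunnel, Tunnel): payoffs -3, 1 → best response Bridge.
Driver C against (Backroad, Avenue): payoffs 4, -4 → best response Avenue.
Driver C against (Backroad, Bridge): payoffs -4, -3 → best response Bridge.
Driver C against (Backroad, Tunnel): payoffs 3, 0 → best response Avenue.
Mutual best responses: (Backroad, Avenue, Avenue).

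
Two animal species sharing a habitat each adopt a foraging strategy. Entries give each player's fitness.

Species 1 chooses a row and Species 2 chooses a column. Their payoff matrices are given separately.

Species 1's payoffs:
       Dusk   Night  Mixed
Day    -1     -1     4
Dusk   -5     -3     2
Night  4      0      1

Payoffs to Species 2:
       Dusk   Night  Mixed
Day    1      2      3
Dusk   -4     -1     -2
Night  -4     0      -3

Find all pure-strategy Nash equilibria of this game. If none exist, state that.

The pure Nash equilibria are (Day, Mixed) and (Night, Night).

Species 1 against Dusk: payoffs -1, -5, 4 → best response Night.
Species 1 against Night: payoffs -1, -3, 0 → best response Night.
Species 1 against Mixed: payoffs 4, 2, 1 → best response Day.
Species 2 against Day: payoffs 1, 2, 3 → best response Mixed.
Species 2 against Dusk: payoffs -4, -1, -2 → best response Night.
Species 2 against Night: payoffs -4, 0, -3 → best response Night.
Mutual best responses: (Day, Mixed); (Night, Night).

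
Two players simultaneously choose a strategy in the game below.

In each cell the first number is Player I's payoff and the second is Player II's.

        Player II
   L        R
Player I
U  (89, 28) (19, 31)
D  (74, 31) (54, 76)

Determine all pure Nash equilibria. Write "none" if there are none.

For each player, find the best response to each opponent profile; mutual best responses are the pure NE.
Player I against L: payoffs 89, 74 → best response U.
Player I against R: payoffs 19, 54 → best response D.
Player II against U: payoffs 28, 31 → best response R.
Player II against D: payoffs 31, 76 → best response R.
Mutual best responses: (D, R).

The unique pure-strategy Nash equilibrium is (D, R).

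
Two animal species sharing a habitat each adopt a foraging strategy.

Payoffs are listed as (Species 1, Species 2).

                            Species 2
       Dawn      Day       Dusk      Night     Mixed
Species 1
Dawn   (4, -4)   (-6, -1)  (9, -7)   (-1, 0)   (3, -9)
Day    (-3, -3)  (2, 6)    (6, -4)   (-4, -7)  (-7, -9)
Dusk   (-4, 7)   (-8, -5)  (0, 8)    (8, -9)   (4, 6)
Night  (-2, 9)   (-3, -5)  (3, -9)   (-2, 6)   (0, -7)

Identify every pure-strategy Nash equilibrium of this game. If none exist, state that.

Pure NE: (Day, Day)

For each strategy profile, look for a profitable unilateral deviation.
(Dawn, Dawn): Species 2 can switch to Day (-4 → -1). Not NE.
(Dawn, Day): Species 1 can switch to Day (-6 → 2). Not NE.
(Dawn, Dusk): Species 2 can switch to Dawn (-7 → -4). Not NE.
(Dawn, Night): Species 1 can switch to Dusk (-1 → 8). Not NE.
(Dawn, Mixed): Species 1 can switch to Dusk (3 → 4). Not NE.
(Day, Dawn): Species 1 can switch to Dawn (-3 → 4). Not NE.
(Day, Day): Species 1 gets 2, best alternative -3; Species 2 gets 6, best alternative -3. No profitable deviation — NE.
(Day, Dusk): Species 1 can switch to Dawn (6 → 9). Not NE.
(Day, Night): Species 1 can switch to Dawn (-4 → -1). Not NE.
(Day, Mixed): Species 1 can switch to Dawn (-7 → 3). Not NE.
(Dusk, Dawn): Species 1 can switch to Dawn (-4 → 4). Not NE.
(Dusk, Day): Species 1 can switch to Dawn (-8 → -6). Not NE.
(Dusk, Dusk): Species 1 can switch to Dawn (0 → 9). Not NE.
(The remaining 7 profiles each have a profitable deviation by the same check.)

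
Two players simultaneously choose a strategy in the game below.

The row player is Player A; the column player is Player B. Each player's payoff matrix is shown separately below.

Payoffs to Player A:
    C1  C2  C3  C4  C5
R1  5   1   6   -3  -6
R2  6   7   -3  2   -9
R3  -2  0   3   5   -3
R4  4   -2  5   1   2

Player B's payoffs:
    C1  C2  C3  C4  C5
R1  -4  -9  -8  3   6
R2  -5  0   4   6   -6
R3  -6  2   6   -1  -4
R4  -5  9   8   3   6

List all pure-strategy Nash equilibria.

(R1, C1): Player A can switch to R2 (5 → 6). Not NE.
(R1, C2): Player A can switch to R2 (1 → 7). Not NE.
(R1, C3): Player B can switch to C1 (-8 → -4). Not NE.
(R1, C4): Player A can switch to R2 (-3 → 2). Not NE.
(R1, C5): Player A can switch to R3 (-6 → -3). Not NE.
(R2, C1): Player B can switch to C2 (-5 → 0). Not NE.
(The remaining 14 profiles each have a profitable deviation by the same check.)

This game has no pure Nash equilibrium.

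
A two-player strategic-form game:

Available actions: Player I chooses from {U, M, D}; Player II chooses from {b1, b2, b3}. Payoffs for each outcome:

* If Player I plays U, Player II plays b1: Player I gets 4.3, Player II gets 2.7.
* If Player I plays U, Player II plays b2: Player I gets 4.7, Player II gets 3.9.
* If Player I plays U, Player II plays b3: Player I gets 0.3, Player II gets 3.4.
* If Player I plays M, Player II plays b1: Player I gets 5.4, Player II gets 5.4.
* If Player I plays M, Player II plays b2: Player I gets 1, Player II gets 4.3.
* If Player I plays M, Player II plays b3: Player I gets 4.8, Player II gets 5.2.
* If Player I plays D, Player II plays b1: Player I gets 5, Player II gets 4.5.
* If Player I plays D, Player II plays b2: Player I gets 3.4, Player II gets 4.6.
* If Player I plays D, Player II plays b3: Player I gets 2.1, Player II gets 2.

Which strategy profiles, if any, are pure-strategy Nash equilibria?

Check each profile: it is a Nash equilibrium iff no player can strictly gain by switching unilaterally.
(U, b1): Player I can switch to M (4.3 → 5.4). Not NE.
(U, b2): Player I gets 4.7, best alternative 3.4; Player II gets 3.9, best alternative 3.4. No profitable deviation — NE.
(U, b3): Player I can switch to M (0.3 → 4.8). Not NE.
(M, b1): Player I gets 5.4, best alternative 5; Player II gets 5.4, best alternative 5.2. No profitable deviation — NE.
(M, b2): Player I can switch to U (1 → 4.7). Not NE.
(M, b3): Player II can switch to b1 (5.2 → 5.4). Not NE.
(D, b1): Player I can switch to M (5 → 5.4). Not NE.
(D, b2): Player I can switch to U (3.4 → 4.7). Not NE.
(D, b3): Player I can switch to M (2.1 → 4.8). Not NE.

(U, b2) and (M, b1)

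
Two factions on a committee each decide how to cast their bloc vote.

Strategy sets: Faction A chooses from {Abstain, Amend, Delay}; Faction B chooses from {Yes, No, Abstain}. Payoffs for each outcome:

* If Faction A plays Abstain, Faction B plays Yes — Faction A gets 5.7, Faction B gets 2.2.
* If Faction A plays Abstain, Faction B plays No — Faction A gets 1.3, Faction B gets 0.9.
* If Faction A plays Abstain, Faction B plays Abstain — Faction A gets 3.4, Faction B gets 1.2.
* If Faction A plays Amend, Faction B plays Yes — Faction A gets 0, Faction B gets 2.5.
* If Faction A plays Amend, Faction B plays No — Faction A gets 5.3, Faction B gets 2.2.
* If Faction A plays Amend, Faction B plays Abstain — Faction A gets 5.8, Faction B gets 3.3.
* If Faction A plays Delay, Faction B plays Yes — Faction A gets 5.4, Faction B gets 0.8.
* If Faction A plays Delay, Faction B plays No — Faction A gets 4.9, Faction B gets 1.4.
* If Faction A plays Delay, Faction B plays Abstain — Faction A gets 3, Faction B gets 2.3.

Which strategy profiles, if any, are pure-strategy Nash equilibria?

Pure-strategy Nash equilibria: (Abstain, Yes); (Amend, Abstain)

Faction A against Yes: payoffs 5.7, 0, 5.4 → best response Abstain.
Faction A against No: payoffs 1.3, 5.3, 4.9 → best response Amend.
Faction A against Abstain: payoffs 3.4, 5.8, 3 → best response Amend.
Faction B against Abstain: payoffs 2.2, 0.9, 1.2 → best response Yes.
Faction B against Amend: payoffs 2.5, 2.2, 3.3 → best response Abstain.
Faction B against Delay: payoffs 0.8, 1.4, 2.3 → best response Abstain.
Mutual best responses: (Abstain, Yes); (Amend, Abstain).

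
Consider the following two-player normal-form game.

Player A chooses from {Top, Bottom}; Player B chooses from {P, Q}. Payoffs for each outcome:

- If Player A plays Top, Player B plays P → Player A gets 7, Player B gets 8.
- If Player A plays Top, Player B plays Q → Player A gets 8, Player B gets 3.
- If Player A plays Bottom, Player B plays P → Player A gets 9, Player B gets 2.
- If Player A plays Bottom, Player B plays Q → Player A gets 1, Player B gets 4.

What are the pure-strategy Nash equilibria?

(Top, P): Player A can switch to Bottom (7 → 9). Not NE.
(Top, Q): Player B can switch to P (3 → 8). Not NE.
(Bottom, P): Player B can switch to Q (2 → 4). Not NE.
(Bottom, Q): Player A can switch to Top (1 → 8). Not NE.

none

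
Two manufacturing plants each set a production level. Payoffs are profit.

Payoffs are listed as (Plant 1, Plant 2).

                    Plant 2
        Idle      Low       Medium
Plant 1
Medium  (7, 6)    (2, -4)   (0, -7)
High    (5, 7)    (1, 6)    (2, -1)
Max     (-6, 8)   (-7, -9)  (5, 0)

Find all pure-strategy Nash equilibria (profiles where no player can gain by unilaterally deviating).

Mark each player's best response to every combination of opponents' strategies; a profile where every player is best-responding is a pure Nash equilibrium.
Plant 1 against Idle: payoffs 7, 5, -6 → best response Medium.
Plant 1 against Low: payoffs 2, 1, -7 → best response Medium.
Plant 1 against Medium: payoffs 0, 2, 5 → best response Max.
Plant 2 against Medium: payoffs 6, -4, -7 → best response Idle.
Plant 2 against High: payoffs 7, 6, -1 → best response Idle.
Plant 2 against Max: payoffs 8, -9, 0 → best response Idle.
Mutual best responses: (Medium, Idle).

Pure NE: (Medium, Idle)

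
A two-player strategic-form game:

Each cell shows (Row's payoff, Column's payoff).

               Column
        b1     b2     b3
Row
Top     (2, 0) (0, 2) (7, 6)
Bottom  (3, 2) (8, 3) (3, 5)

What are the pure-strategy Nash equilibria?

Row against b1: payoffs 2, 3 → best response Bottom.
Row against b2: payoffs 0, 8 → best response Bottom.
Row against b3: payoffs 7, 3 → best response Top.
Column against Top: payoffs 0, 2, 6 → best response b3.
Column against Bottom: payoffs 2, 3, 5 → best response b3.
Mutual best responses: (Top, b3).

(Top, b3)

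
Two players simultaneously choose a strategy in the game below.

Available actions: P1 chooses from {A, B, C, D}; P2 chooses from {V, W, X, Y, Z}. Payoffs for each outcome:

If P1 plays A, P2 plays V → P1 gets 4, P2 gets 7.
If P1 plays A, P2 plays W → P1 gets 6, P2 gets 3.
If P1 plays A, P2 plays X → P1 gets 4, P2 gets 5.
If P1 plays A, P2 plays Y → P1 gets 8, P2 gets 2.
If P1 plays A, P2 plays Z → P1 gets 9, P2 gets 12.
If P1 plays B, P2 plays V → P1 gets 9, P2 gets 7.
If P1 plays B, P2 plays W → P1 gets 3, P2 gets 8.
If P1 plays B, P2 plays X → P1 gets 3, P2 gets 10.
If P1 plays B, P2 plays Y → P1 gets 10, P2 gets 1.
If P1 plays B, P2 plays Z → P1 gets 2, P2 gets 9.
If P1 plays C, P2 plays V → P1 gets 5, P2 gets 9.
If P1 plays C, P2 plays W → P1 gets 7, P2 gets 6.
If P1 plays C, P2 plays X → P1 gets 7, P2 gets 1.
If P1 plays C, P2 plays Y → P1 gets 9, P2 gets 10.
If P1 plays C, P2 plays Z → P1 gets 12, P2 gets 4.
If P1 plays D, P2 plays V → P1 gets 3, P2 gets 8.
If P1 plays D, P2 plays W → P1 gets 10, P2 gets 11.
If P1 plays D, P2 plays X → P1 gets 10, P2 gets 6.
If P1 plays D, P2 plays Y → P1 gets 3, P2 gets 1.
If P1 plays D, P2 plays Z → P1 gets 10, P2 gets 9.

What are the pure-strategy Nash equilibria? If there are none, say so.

(D, W)

P1 against V: payoffs 4, 9, 5, 3 → best response B.
P1 against W: payoffs 6, 3, 7, 10 → best response D.
P1 against X: payoffs 4, 3, 7, 10 → best response D.
P1 against Y: payoffs 8, 10, 9, 3 → best response B.
P1 against Z: payoffs 9, 2, 12, 10 → best response C.
P2 against A: payoffs 7, 3, 5, 2, 12 → best response Z.
P2 against B: payoffs 7, 8, 10, 1, 9 → best response X.
P2 against C: payoffs 9, 6, 1, 10, 4 → best response Y.
P2 against D: payoffs 8, 11, 6, 1, 9 → best response W.
Mutual best responses: (D, W).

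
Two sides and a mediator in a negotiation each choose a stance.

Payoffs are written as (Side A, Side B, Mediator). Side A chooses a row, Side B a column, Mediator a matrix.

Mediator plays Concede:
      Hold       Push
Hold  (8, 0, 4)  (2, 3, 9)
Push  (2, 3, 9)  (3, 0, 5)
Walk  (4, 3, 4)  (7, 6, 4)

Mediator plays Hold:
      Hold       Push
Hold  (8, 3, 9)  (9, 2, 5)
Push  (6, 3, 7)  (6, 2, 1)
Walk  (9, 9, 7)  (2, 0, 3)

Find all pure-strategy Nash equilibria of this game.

For each player, find the best response to each opponent profile; mutual best responses are the pure NE.
Side A against (Hold, Concede): payoffs 8, 2, 4 → best response Hold.
Side A against (Hold, Hold): payoffs 8, 6, 9 → best response Walk.
Side A against (Push, Concede): payoffs 2, 3, 7 → best response Walk.
Side A against (Push, Hold): payoffs 9, 6, 2 → best response Hold.
Side B against (Hold, Concede): payoffs 0, 3 → best response Push.
Side B against (Hold, Hold): payoffs 3, 2 → best response Hold.
Side B against (Push, Concede): payoffs 3, 0 → best response Hold.
Side B against (Push, Hold): payoffs 3, 2 → best response Hold.
Side B against (Walk, Concede): payoffs 3, 6 → best response Push.
Side B against (Walk, Hold): payoffs 9, 0 → best response Hold.
Mediator against (Hold, Hold): payoffs 4, 9 → best response Hold.
Mediator against (Hold, Push): payoffs 9, 5 → best response Concede.
Mediator against (Push, Hold): payoffs 9, 7 → best response Concede.
Mediator against (Push, Push): payoffs 5, 1 → best response Concede.
Mediator against (Walk, Hold): payoffs 4, 7 → best response Hold.
Mediator against (Walk, Push): payoffs 4, 3 → best response Concede.
Mutual best responses: (Walk, Hold, Hold); (Walk, Push, Concede).

Pure-strategy Nash equilibria: (Walk, Hold, Hold) and (Walk, Push, Concede)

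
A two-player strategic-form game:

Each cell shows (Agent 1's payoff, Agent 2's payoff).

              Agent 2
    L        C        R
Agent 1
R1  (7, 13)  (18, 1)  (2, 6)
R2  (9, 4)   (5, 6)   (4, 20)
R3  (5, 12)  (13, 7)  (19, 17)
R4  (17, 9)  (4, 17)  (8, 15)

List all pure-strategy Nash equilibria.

(R3, R)

(R1, L): Agent 1 can switch to R2 (7 → 9). Not NE.
(R1, C): Agent 2 can switch to L (1 → 13). Not NE.
(R1, R): Agent 1 can switch to R2 (2 → 4). Not NE.
(R2, L): Agent 1 can switch to R4 (9 → 17). Not NE.
(R2, C): Agent 1 can switch to R1 (5 → 18). Not NE.
(R2, R): Agent 1 can switch to R3 (4 → 19). Not NE.
(R3, L): Agent 1 can switch to R1 (5 → 7). Not NE.
(R3, C): Agent 1 can switch to R1 (13 → 18). Not NE.
(R3, R): Agent 1 gets 19, best alternative 8; Agent 2 gets 17, best alternative 12. No profitable deviation — NE.
(R4, L): Agent 2 can switch to C (9 → 17). Not NE.
(R4, C): Agent 1 can switch to R1 (4 → 18). Not NE.
(The remaining 1 profile has a profitable deviation by the same check.)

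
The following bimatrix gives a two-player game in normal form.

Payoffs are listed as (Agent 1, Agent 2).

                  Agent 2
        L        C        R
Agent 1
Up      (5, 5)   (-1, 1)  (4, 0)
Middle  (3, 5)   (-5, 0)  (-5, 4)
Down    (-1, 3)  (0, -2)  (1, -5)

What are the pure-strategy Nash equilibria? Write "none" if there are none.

Pure NE: (Up, L)

Check each profile: it is a Nash equilibrium iff no player can strictly gain by switching unilaterally.
(Up, L): Agent 1 gets 5, best alternative 3; Agent 2 gets 5, best alternative 1. No profitable deviation — NE.
(Up, C): Agent 1 can switch to Down (-1 → 0). Not NE.
(Up, R): Agent 2 can switch to L (0 → 5). Not NE.
(Middle, L): Agent 1 can switch to Up (3 → 5). Not NE.
(Middle, C): Agent 1 can switch to Up (-5 → -1). Not NE.
(Middle, R): Agent 1 can switch to Up (-5 → 4). Not NE.
(Down, L): Agent 1 can switch to Up (-1 → 5). Not NE.
(Down, C): Agent 2 can switch to L (-2 → 3). Not NE.
(Down, R): Agent 1 can switch to Up (1 → 4). Not NE.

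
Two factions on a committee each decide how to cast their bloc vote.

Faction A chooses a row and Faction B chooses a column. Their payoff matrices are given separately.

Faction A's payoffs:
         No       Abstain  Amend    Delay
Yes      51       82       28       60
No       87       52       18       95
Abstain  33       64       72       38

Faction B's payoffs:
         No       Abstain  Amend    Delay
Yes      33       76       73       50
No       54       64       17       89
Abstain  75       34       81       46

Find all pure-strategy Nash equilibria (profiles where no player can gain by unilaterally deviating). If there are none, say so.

Pure-strategy Nash equilibria: (Yes, Abstain), (No, Delay), (Abstain, Amend)

For each player, find the best response to each opponent profile; mutual best responses are the pure NE.
Faction A against No: payoffs 51, 87, 33 → best response No.
Faction A against Abstain: payoffs 82, 52, 64 → best response Yes.
Faction A against Amend: payoffs 28, 18, 72 → best response Abstain.
Faction A against Delay: payoffs 60, 95, 38 → best response No.
Faction B against Yes: payoffs 33, 76, 73, 50 → best response Abstain.
Faction B against No: payoffs 54, 64, 17, 89 → best response Delay.
Faction B against Abstain: payoffs 75, 34, 81, 46 → best response Amend.
Mutual best responses: (Yes, Abstain); (No, Delay); (Abstain, Amend).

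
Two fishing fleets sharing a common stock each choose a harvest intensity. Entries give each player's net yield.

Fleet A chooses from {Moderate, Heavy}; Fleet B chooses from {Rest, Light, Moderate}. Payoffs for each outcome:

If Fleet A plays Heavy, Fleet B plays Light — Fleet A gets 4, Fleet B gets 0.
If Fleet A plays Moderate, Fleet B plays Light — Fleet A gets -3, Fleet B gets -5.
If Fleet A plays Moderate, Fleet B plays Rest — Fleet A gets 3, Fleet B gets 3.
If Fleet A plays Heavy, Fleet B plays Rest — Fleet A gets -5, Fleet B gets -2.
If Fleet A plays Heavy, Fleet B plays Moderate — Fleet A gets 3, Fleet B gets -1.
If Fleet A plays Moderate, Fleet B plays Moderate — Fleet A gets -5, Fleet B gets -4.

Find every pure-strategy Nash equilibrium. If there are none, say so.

Fleet A against Rest: payoffs 3, -5 → best response Moderate.
Fleet A against Light: payoffs -3, 4 → best response Heavy.
Fleet A against Moderate: payoffs -5, 3 → best response Heavy.
Fleet B against Moderate: payoffs 3, -5, -4 → best response Rest.
Fleet B against Heavy: payoffs -2, 0, -1 → best response Light.
Mutual best responses: (Moderate, Rest); (Heavy, Light).

(Moderate, Rest) and (Heavy, Light)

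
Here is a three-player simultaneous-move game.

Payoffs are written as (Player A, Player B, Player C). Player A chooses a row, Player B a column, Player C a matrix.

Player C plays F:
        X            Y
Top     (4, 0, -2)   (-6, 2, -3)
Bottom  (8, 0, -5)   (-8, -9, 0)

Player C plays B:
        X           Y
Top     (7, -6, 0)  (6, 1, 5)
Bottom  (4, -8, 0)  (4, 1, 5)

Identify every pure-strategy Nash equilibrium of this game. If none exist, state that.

Player A against (X, F): payoffs 4, 8 → best response Bottom.
Player A against (X, B): payoffs 7, 4 → best response Top.
Player A against (Y, F): payoffs -6, -8 → best response Top.
Player A against (Y, B): payoffs 6, 4 → best response Top.
Player B against (Top, F): payoffs 0, 2 → best response Y.
Player B against (Top, B): payoffs -6, 1 → best response Y.
Player B against (Bottom, F): payoffs 0, -9 → best response X.
Player B against (Bottom, B): payoffs -8, 1 → best response Y.
Player C against (Top, X): payoffs -2, 0 → best response B.
Player C against (Top, Y): payoffs -3, 5 → best response B.
Player C against (Bottom, X): payoffs -5, 0 → best response B.
Player C against (Bottom, Y): payoffs 0, 5 → best response B.
Mutual best responses: (Top, Y, B).

The unique pure-strategy Nash equilibrium is (Top, Y, B).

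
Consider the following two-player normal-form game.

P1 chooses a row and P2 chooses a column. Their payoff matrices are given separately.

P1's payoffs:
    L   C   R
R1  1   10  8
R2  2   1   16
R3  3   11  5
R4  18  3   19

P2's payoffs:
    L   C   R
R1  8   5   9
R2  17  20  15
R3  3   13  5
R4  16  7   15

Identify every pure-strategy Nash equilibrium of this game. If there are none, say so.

(R3, C); (R4, L)

P1 against L: payoffs 1, 2, 3, 18 → best response R4.
P1 against C: payoffs 10, 1, 11, 3 → best response R3.
P1 against R: payoffs 8, 16, 5, 19 → best response R4.
P2 against R1: payoffs 8, 5, 9 → best response R.
P2 against R2: payoffs 17, 20, 15 → best response C.
P2 against R3: payoffs 3, 13, 5 → best response C.
P2 against R4: payoffs 16, 7, 15 → best response L.
Mutual best responses: (R3, C); (R4, L).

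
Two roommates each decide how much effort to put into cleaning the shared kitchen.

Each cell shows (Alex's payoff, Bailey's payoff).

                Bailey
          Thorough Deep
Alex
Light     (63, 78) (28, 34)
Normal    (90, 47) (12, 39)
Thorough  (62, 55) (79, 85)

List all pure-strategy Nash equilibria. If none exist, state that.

Alex against Thorough: payoffs 63, 90, 62 → best response Normal.
Alex against Deep: payoffs 28, 12, 79 → best response Thorough.
Bailey against Light: payoffs 78, 34 → best response Thorough.
Bailey against Normal: payoffs 47, 39 → best response Thorough.
Bailey against Thorough: payoffs 55, 85 → best response Deep.
Mutual best responses: (Normal, Thorough); (Thorough, Deep).

The pure Nash equilibria are (Normal, Thorough); (Thorough, Deep).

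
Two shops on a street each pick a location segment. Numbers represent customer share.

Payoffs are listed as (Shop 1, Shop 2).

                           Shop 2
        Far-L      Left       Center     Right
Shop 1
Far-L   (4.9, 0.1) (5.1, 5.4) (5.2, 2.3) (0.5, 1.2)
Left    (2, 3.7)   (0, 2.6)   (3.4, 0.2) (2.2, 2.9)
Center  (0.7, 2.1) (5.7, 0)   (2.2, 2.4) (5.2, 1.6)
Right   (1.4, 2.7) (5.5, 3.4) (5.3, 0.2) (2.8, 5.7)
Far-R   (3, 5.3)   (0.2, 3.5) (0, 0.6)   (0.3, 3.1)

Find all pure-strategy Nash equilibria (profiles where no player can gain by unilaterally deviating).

There is no pure-strategy Nash equilibrium.

(Far-L, Far-L): Shop 2 can switch to Left (0.1 → 5.4). Not NE.
(Far-L, Left): Shop 1 can switch to Center (5.1 → 5.7). Not NE.
(Far-L, Center): Shop 1 can switch to Right (5.2 → 5.3). Not NE.
(Far-L, Right): Shop 1 can switch to Left (0.5 → 2.2). Not NE.
(Left, Far-L): Shop 1 can switch to Far-L (2 → 4.9). Not NE.
(Left, Left): Shop 1 can switch to Far-L (0 → 5.1). Not NE.
(Left, Center): Shop 1 can switch to Far-L (3.4 → 5.2). Not NE.
(Left, Right): Shop 1 can switch to Center (2.2 → 5.2). Not NE.
(Center, Far-L): Shop 1 can switch to Far-L (0.7 → 4.9). Not NE.
(Center, Left): Shop 2 can switch to Far-L (0 → 2.1). Not NE.
(Center, Center): Shop 1 can switch to Far-L (2.2 → 5.2). Not NE.
(Center, Right): Shop 2 can switch to Far-L (1.6 → 2.1). Not NE.
(The remaining 8 profiles each have a profitable deviation by the same check.)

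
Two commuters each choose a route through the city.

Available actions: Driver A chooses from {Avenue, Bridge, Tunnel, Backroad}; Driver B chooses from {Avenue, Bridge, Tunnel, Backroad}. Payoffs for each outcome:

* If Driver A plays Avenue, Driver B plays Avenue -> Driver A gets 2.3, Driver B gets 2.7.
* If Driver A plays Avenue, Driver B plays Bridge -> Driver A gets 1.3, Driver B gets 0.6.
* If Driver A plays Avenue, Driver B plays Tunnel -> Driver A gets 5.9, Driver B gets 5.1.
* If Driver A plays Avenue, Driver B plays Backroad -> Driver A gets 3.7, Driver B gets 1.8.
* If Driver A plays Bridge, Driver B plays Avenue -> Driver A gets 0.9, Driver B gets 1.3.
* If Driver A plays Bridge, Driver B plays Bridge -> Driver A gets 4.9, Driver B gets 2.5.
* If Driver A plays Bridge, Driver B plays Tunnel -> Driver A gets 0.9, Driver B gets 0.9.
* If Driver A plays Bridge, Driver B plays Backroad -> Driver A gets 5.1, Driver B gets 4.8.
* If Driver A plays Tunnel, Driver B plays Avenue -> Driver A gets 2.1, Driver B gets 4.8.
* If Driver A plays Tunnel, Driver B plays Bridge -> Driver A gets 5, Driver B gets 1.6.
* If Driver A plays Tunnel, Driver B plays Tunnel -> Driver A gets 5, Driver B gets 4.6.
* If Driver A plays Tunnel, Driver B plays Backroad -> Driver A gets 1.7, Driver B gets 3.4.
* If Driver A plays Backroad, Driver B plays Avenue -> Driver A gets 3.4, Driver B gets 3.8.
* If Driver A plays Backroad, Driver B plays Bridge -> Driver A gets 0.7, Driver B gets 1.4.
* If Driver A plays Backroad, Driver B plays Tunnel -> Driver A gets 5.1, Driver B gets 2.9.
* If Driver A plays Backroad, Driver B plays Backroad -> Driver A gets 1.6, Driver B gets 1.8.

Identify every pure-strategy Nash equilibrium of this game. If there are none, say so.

For each strategy profile, look for a profitable unilateral deviation.
(Avenue, Avenue): Driver A can switch to Backroad (2.3 → 3.4). Not NE.
(Avenue, Bridge): Driver A can switch to Bridge (1.3 → 4.9). Not NE.
(Avenue, Tunnel): Driver A gets 5.9, best alternative 5.1; Driver B gets 5.1, best alternative 2.7. No profitable deviation — NE.
(Avenue, Backroad): Driver A can switch to Bridge (3.7 → 5.1). Not NE.
(Bridge, Avenue): Driver A can switch to Avenue (0.9 → 2.3). Not NE.
(Bridge, Bridge): Driver A can switch to Tunnel (4.9 → 5). Not NE.
(Bridge, Tunnel): Driver A can switch to Avenue (0.9 → 5.9). Not NE.
(Bridge, Backroad): Driver A gets 5.1, best alternative 3.7; Driver B gets 4.8, best alternative 2.5. No profitable deviation — NE.
(Backroad, Avenue): Driver A gets 3.4, best alternative 2.3; Driver B gets 3.8, best alternative 2.9. No profitable deviation — NE.
(The remaining 7 profiles each have a profitable deviation by the same check.)

The pure Nash equilibria are (Avenue, Tunnel); (Bridge, Backroad); (Backroad, Avenue).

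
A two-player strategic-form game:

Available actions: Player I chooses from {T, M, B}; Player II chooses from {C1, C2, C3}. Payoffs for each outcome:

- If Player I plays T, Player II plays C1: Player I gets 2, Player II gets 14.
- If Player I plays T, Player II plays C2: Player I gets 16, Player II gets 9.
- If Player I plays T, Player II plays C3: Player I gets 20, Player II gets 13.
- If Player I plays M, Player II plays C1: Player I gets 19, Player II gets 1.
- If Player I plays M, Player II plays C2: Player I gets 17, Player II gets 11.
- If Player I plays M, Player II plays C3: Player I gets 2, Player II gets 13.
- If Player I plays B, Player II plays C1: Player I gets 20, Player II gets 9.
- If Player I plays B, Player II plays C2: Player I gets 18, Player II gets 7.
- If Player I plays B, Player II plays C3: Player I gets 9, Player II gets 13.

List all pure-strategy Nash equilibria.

(T, C1): Player I can switch to M (2 → 19). Not NE.
(T, C2): Player I can switch to M (16 → 17). Not NE.
(T, C3): Player II can switch to C1 (13 → 14). Not NE.
(M, C1): Player I can switch to B (19 → 20). Not NE.
(M, C2): Player I can switch to B (17 → 18). Not NE.
(M, C3): Player I can switch to T (2 → 20). Not NE.
(The remaining 3 profiles each have a profitable deviation by the same check.)

There is no pure-strategy Nash equilibrium.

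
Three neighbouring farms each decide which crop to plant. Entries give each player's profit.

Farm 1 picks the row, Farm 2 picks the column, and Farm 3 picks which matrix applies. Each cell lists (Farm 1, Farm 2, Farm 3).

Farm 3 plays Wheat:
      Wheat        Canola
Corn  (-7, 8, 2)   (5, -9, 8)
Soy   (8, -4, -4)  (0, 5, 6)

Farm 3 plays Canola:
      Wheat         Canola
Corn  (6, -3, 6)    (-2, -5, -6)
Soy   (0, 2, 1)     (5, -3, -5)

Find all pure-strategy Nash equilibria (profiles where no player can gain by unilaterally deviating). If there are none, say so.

(Corn, Wheat, Canola)

Mark each player's best response to every combination of opponents' strategies; a profile where every player is best-responding is a pure Nash equilibrium.
Farm 1 against (Wheat, Wheat): payoffs -7, 8 → best response Soy.
Farm 1 against (Wheat, Canola): payoffs 6, 0 → best response Corn.
Farm 1 against (Canola, Wheat): payoffs 5, 0 → best response Corn.
Farm 1 against (Canola, Canola): payoffs -2, 5 → best response Soy.
Farm 2 against (Corn, Wheat): payoffs 8, -9 → best response Wheat.
Farm 2 against (Corn, Canola): payoffs -3, -5 → best response Wheat.
Farm 2 against (Soy, Wheat): payoffs -4, 5 → best response Canola.
Farm 2 against (Soy, Canola): payoffs 2, -3 → best response Wheat.
Farm 3 against (Corn, Wheat): payoffs 2, 6 → best response Canola.
Farm 3 against (Corn, Canola): payoffs 8, -6 → best response Wheat.
Farm 3 against (Soy, Wheat): payoffs -4, 1 → best response Canola.
Farm 3 against (Soy, Canola): payoffs 6, -5 → best response Wheat.
Mutual best responses: (Corn, Wheat, Canola).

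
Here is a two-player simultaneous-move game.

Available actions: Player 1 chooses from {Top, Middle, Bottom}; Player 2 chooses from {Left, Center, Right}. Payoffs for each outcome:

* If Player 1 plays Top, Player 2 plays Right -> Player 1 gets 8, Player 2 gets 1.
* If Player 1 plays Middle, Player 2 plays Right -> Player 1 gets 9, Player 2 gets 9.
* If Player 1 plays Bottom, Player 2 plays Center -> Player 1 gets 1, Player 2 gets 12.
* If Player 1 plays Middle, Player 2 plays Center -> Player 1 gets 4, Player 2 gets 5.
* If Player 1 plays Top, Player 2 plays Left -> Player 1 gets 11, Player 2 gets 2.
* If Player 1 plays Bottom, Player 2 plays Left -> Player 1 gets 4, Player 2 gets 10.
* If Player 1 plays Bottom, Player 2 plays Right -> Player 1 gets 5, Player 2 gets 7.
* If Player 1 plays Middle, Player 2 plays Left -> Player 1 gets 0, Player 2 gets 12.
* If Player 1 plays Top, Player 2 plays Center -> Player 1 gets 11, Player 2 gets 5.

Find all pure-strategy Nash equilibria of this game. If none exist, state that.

The unique pure-strategy Nash equilibrium is (Top, Center).

Player 1 against Left: payoffs 11, 0, 4 → best response Top.
Player 1 against Center: payoffs 11, 4, 1 → best response Top.
Player 1 against Right: payoffs 8, 9, 5 → best response Middle.
Player 2 against Top: payoffs 2, 5, 1 → best response Center.
Player 2 against Middle: payoffs 12, 5, 9 → best response Left.
Player 2 against Bottom: payoffs 10, 12, 7 → best response Center.
Mutual best responses: (Top, Center).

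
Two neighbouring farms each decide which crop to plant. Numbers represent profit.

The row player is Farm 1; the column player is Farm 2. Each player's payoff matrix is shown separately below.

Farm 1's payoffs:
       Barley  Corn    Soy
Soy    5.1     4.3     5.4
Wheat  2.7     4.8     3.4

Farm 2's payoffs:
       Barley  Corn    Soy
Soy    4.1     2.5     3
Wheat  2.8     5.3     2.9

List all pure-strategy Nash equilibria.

Pure-strategy Nash equilibria: (Soy, Barley); (Wheat, Corn)

(Soy, Barley): Farm 1 gets 5.1, best alternative 2.7; Farm 2 gets 4.1, best alternative 3. No profitable deviation — NE.
(Soy, Corn): Farm 1 can switch to Wheat (4.3 → 4.8). Not NE.
(Soy, Soy): Farm 2 can switch to Barley (3 → 4.1). Not NE.
(Wheat, Barley): Farm 1 can switch to Soy (2.7 → 5.1). Not NE.
(Wheat, Corn): Farm 1 gets 4.8, best alternative 4.3; Farm 2 gets 5.3, best alternative 2.9. No profitable deviation — NE.
(Wheat, Soy): Farm 1 can switch to Soy (3.4 → 5.4). Not NE.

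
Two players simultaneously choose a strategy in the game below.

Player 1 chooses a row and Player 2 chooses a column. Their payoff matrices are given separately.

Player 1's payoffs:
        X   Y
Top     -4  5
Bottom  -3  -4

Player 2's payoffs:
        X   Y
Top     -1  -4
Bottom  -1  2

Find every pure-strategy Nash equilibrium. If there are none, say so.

This game has no pure Nash equilibrium.

Player 1 against X: payoffs -4, -3 → best response Bottom.
Player 1 against Y: payoffs 5, -4 → best response Top.
Player 2 against Top: payoffs -1, -4 → best response X.
Player 2 against Bottom: payoffs -1, 2 → best response Y.
No profile is a mutual best response for all players.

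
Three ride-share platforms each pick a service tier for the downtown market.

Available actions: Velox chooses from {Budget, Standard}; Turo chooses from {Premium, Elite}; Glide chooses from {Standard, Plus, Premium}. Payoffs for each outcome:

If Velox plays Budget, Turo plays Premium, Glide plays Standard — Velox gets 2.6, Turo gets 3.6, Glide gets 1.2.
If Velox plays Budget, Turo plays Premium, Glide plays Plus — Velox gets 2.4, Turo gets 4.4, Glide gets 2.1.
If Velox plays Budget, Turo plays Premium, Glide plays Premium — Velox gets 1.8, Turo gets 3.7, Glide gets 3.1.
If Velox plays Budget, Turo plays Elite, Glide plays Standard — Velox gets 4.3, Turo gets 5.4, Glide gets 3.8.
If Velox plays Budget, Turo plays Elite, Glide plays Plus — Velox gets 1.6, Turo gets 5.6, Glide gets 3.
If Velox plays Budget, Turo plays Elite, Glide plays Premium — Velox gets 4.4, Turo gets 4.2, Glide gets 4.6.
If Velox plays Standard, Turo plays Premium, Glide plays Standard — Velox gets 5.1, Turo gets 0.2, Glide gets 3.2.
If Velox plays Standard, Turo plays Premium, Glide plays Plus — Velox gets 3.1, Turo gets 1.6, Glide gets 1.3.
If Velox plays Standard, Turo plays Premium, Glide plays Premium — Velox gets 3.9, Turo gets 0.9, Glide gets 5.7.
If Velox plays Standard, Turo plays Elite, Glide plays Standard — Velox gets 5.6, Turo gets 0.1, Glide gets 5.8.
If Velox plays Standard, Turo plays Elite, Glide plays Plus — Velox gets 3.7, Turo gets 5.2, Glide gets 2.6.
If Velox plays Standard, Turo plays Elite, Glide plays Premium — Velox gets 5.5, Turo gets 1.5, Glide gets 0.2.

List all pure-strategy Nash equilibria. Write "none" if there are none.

Velox against (Premium, Standard): payoffs 2.6, 5.1 → best response Standard.
Velox against (Premium, Plus): payoffs 2.4, 3.1 → best response Standard.
Velox against (Premium, Premium): payoffs 1.8, 3.9 → best response Standard.
Velox against (Elite, Standard): payoffs 4.3, 5.6 → best response Standard.
Velox against (Elite, Plus): payoffs 1.6, 3.7 → best response Standard.
Velox against (Elite, Premium): payoffs 4.4, 5.5 → best response Standard.
Turo against (Budget, Standard): payoffs 3.6, 5.4 → best response Elite.
Turo against (Budget, Plus): payoffs 4.4, 5.6 → best response Elite.
Turo against (Budget, Premium): payoffs 3.7, 4.2 → best response Elite.
Turo against (Standard, Standard): payoffs 0.2, 0.1 → best response Premium.
Turo against (Standard, Plus): payoffs 1.6, 5.2 → best response Elite.
Turo against (Standard, Premium): payoffs 0.9, 1.5 → best response Elite.
Glide against (Budget, Premium): payoffs 1.2, 2.1, 3.1 → best response Premium.
Glide against (Budget, Elite): payoffs 3.8, 3, 4.6 → best response Premium.
Glide against (Standard, Premium): payoffs 3.2, 1.3, 5.7 → best response Premium.
Glide against (Standard, Elite): payoffs 5.8, 2.6, 0.2 → best response Standard.
No profile is a mutual best response for all players.

No pure-strategy Nash equilibrium.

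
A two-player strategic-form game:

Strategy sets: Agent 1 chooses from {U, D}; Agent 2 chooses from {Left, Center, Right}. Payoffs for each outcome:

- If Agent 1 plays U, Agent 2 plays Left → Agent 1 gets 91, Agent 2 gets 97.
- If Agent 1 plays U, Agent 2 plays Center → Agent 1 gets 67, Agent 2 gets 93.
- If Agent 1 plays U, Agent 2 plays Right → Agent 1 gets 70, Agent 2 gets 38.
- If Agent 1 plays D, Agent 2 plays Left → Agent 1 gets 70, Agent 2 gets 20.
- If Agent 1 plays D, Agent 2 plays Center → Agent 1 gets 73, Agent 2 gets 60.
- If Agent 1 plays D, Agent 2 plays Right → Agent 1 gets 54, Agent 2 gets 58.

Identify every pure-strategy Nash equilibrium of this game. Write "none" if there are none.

Mark each player's best response to every combination of opponents' strategies; a profile where every player is best-responding is a pure Nash equilibrium.
Agent 1 against Left: payoffs 91, 70 → best response U.
Agent 1 against Center: payoffs 67, 73 → best response D.
Agent 1 against Right: payoffs 70, 54 → best response U.
Agent 2 against U: payoffs 97, 93, 38 → best response Left.
Agent 2 against D: payoffs 20, 60, 58 → best response Center.
Mutual best responses: (U, Left); (D, Center).

(U, Left), (D, Center)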